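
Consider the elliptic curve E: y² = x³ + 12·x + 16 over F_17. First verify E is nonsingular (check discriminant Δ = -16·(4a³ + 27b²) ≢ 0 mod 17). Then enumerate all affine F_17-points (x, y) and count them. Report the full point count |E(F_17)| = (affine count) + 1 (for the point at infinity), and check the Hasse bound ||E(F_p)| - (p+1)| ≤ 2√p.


Affine points = {(0, 4), (0, 13), (4, 3), (4, 14), (6, 7), (6, 10), (7, 1), (7, 16), (11, 0), (12, 1), (12, 16), (14, 2), (14, 15), (15, 1), (15, 16)}; affine count = 15; |E(F_17)| = 16.

Discriminant check: Δ ∝ 4a³ + 27b² = 4·12³ + 27·16² = 4·1728 + 27·256 ≡ 3 (mod 17). Nonzero ⇒ E is nonsingular.
For each x ∈ F_17, compute rhs = x³ + 12·x + 16 mod 17, then count y ∈ F_17 with y² ≡ rhs.
  x = 0: rhs = 16, matching y values: 4, 13 (2 points).
  x = 1: rhs = 12, matching y values: none (0 points).
  x = 2: rhs = 14, matching y values: none (0 points).
  x = 3: rhs = 11, matching y values: none (0 points).
  x = 4: rhs = 9, matching y values: 3, 14 (2 points).
  x = 5: rhs = 14, matching y values: none (0 points).
  x = 6: rhs = 15, matching y values: 7, 10 (2 points).
  x = 7: rhs = 1, matching y values: 1, 16 (2 points).
  x = 8: rhs = 12, matching y values: none (0 points).
  x = 9: rhs = 3, matching y values: none (0 points).
  x = 10: rhs = 14, matching y values: none (0 points).
  x = 11: rhs = 0, matching y values: 0 (1 points).
  x = 12: rhs = 1, matching y values: 1, 16 (2 points).
  x = 13: rhs = 6, matching y values: none (0 points).
  x = 14: rhs = 4, matching y values: 2, 15 (2 points).
  x = 15: rhs = 1, matching y values: 1, 16 (2 points).
  x = 16: rhs = 3, matching y values: none (0 points).
Total affine count: 15.
Full point count |E(F_17)| = 15 + 1 = 16.
Hasse bound: |16 − (17+1)| = |-2| = 2 ≤ 2√17 ≈ 8.2462 ✓.


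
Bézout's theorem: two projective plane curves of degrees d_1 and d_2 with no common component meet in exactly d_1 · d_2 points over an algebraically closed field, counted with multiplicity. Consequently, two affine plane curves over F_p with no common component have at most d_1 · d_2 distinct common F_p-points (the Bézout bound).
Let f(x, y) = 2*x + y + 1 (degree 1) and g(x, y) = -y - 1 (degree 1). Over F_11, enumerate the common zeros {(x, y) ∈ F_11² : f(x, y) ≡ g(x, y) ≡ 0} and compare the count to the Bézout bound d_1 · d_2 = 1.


Common zeros: {(0, 10)}; count = 1; Bézout bound = 1.

deg(f) = 1, deg(g) = 1, so Bézout bound = 1.
Scan x ∈ F_11. For each x, list the y ∈ F_11 with f(x, y) ≡ 0 and those with g(x, y) ≡ 0 (mod 11); the common zeros in that column are the intersection.
  x = 0: f ≡ 0 at y ∈ {10}; g ≡ 0 at y ∈ {10}; common: {10}.
  x = 1: f ≡ 0 at y ∈ {8}; g ≡ 0 at y ∈ {10}; common: ∅.
  x = 2: f ≡ 0 at y ∈ {6}; g ≡ 0 at y ∈ {10}; common: ∅.
  x = 3: f ≡ 0 at y ∈ {4}; g ≡ 0 at y ∈ {10}; common: ∅.
  x = 4: f ≡ 0 at y ∈ {2}; g ≡ 0 at y ∈ {10}; common: ∅.
  x = 5: f ≡ 0 at y ∈ {0}; g ≡ 0 at y ∈ {10}; common: ∅.
  x = 6: f ≡ 0 at y ∈ {9}; g ≡ 0 at y ∈ {10}; common: ∅.
  x = 7: f ≡ 0 at y ∈ {7}; g ≡ 0 at y ∈ {10}; common: ∅.
  x = 8: f ≡ 0 at y ∈ {5}; g ≡ 0 at y ∈ {10}; common: ∅.
  x = 9: f ≡ 0 at y ∈ {3}; g ≡ 0 at y ∈ {10}; common: ∅.
  x = 10: f ≡ 0 at y ∈ {1}; g ≡ 0 at y ∈ {10}; common: ∅.
Collecting: common zeros = {(0, 10)}, so the count is 1.
Comparison with the Bézout bound: 1 ≤ 1 = deg(f)·deg(g), as expected for curves with no common component (the bound is attained).


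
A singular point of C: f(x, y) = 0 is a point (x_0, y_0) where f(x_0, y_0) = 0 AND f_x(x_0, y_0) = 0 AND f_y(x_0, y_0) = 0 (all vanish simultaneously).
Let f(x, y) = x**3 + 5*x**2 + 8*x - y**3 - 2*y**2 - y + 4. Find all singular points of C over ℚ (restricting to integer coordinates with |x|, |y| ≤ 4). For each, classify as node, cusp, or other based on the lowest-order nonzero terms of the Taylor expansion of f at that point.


Singular points: {(-2, -1)}; classification: node.

Compute partial derivatives:
  f_x = 3*x**2 + 10*x + 8.
  f_y = -3*y**2 - 4*y - 1.
Scan x_0 ∈ {−4, ..., 4}. For each x_0, f_y(x_0, y) is a polynomial in y; find its integer roots y ∈ {−4, ..., 4}, then test f_x and f at those candidates.
  x = -4: f_y(-4, y) = -3*y**2 - 4*y - 1; vanishes at y ∈ {-1}. (-4, -1): f_x = 16 ≠ 0.
  x = -3: f_y(-3, y) = -3*y**2 - 4*y - 1; vanishes at y ∈ {-1}. (-3, -1): f_x = 5 ≠ 0.
  x = -2: f_y(-2, y) = -3*y**2 - 4*y - 1; vanishes at y ∈ {-1}. (-2, -1): f_x = 0, f = 0 — SINGULAR.
  x = -1: f_y(-1, y) = -3*y**2 - 4*y - 1; vanishes at y ∈ {-1}. (-1, -1): f_x = 1 ≠ 0.
  x = 0: f_y(0, y) = -3*y**2 - 4*y - 1; vanishes at y ∈ {-1}. (0, -1): f_x = 8 ≠ 0.
  x = 1: f_y(1, y) = -3*y**2 - 4*y - 1; vanishes at y ∈ {-1}. (1, -1): f_x = 21 ≠ 0.
  x = 2: f_y(2, y) = -3*y**2 - 4*y - 1; vanishes at y ∈ {-1}. (2, -1): f_x = 40 ≠ 0.
  x = 3: f_y(3, y) = -3*y**2 - 4*y - 1; vanishes at y ∈ {-1}. (3, -1): f_x = 65 ≠ 0.
  x = 4: f_y(4, y) = -3*y**2 - 4*y - 1; vanishes at y ∈ {-1}. (4, -1): f_x = 96 ≠ 0.
Only singular point on the grid: (-2, -1).
Classify: substitute x = -2 + u, y = -1 + v and expand: f = u**3 - u**2 - v**3 + v**2.
No constant or linear terms (consistent with a singular point). Quadratic part: -u**2 + v**2. Cubic part: u**3 - v**3.
The quadratic part v**2 - u**2 = (v − u)(v + u) splits into two distinct linear factors, so there are two distinct tangent lines y − -1 = ±(x − -2) — this is a node (ordinary double point).
Classification: node.


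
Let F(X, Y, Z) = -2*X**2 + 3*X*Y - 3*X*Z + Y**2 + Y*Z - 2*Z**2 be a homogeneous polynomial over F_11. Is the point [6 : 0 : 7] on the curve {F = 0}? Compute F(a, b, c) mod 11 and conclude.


F(6,0,7) ≡ 1 (mod 11); P is NOT on the curve.

Evaluate F(6, 0, 7) term-by-term (mod 11).
  -2*X**2 ↦ -2·36·1·1 = -72
  3*X*Y ↦ 3·6·0·1 = 0
  -3*X*Z ↦ -3·6·1·7 = -126
  Y**2 ↦ 1·1·0·1 = 0
  Y*Z ↦ 1·1·0·7 = 0
  -2*Z**2 ↦ -2·1·1·49 = -98
Sum: F(6, 0, 7) = (-72) + (0) + (-126) + (0) + (0) + (-98) = -296.
Reducing mod 11: -296 ≡ 1 (mod 11).
Since F(a, b, c) ≡ 1 ≠ 0 (mod 11), P does NOT lie on the curve.


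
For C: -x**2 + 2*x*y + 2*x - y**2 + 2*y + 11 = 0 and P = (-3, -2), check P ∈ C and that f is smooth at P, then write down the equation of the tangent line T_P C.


Tangent line at P: 4*x + 12 = 0.

Step 1: f(-3, -2) = 0, so P lies on C.
Step 2: partial derivatives
  f_x(x, y) = -2*x + 2*y + 2, f_y(x, y) = 2*x - 2*y + 2.
  f_x(P) = 4, f_y(P) = 0 (gradient nonzero, so P is smooth).
Step 3: tangent line at P: 4·(x − -3) + 0·(y − -2) = 0.
Expanding: 4*x + 12 = 0.


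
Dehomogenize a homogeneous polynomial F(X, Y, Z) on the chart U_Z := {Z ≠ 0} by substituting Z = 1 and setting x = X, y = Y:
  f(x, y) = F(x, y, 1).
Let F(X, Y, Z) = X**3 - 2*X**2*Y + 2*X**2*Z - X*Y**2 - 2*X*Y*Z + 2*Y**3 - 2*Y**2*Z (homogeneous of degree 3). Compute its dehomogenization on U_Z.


f(x, y) = x**3 - 2*x**2*y + 2*x**2 - x*y**2 - 2*x*y + 2*y**3 - 2*y**2

On U_Z we set Z = 1. Each monomial c·X^i·Y^j·Z^k in F becomes c·x^i·y^j·1^k = c·x^i·y^j.
Substituting Z = 1: F(X, Y, 1) = x**3 - 2*x**2*y + 2*x**2 - x*y**2 - 2*x*y + 2*y**3 - 2*y**2.
Note: deg(f) ≤ deg(F) = 3; strict inequality happens when F is divisible by Z (lost terms).


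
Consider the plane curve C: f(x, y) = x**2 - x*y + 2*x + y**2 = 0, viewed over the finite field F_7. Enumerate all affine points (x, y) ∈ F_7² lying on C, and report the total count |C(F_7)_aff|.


Affine F_7-points: {(0, 0), (2, 1), (4, 1), (4, 3), (5, 0), (5, 5)}; count = 6.

For each of the 49 pairs (x, y) ∈ F_7², evaluate f(x, y) mod 7. Record the zeros.
  x = 0: [0↦0, 1↦1, 2↦4, 3↦2, 4↦2, 5↦4, 6↦1]  zeros at y ∈ {0}
  x = 1: [0↦3, 1↦3, 2↦5, 3↦2, 4↦1, 5↦2, 6↦5]  zeros at y ∈ ∅
  x = 2: [0↦1, 1↦0, 2↦1, 3↦4, 4↦2, 5↦2, 6↦4]  zeros at y ∈ {1}
  x = 3: [0↦1, 1↦6, 2↦6, 3↦1, 4↦5, 5↦4, 6↦5]  zeros at y ∈ ∅
  x = 4: [0↦3, 1↦0, 2↦6, 3↦0, 4↦3, 5↦1, 6↦1]  zeros at y ∈ {1, 3}
  x = 5: [0↦0, 1↦3, 2↦1, 3↦1, 4↦3, 5↦0, 6↦6]  zeros at y ∈ {0, 5}
  x = 6: [0↦6, 1↦1, 2↦5, 3↦4, 4↦5, 5↦1, 6↦6]  zeros at y ∈ ∅
Collecting zeros: affine points = {(0, 0), (2, 1), (4, 1), (4, 3), (5, 0), (5, 5)}.
Total count |C(F_7)_aff| = 6.


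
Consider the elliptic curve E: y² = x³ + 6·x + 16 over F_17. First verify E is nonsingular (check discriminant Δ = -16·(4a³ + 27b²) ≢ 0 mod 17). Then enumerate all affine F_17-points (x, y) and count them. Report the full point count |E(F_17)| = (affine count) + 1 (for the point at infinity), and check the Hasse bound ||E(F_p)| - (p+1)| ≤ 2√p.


Affine points = {(0, 4), (0, 13), (2, 6), (2, 11), (4, 6), (4, 11), (5, 1), (5, 16), (6, 8), (6, 9), (8, 7), (8, 10), (9, 0), (11, 6), (11, 11), (13, 8), (13, 9), (15, 8), (15, 9), (16, 3), (16, 14)}; affine count = 21; |E(F_17)| = 22.

Discriminant check: Δ ∝ 4a³ + 27b² = 4·6³ + 27·16² = 4·216 + 27·256 ≡ 7 (mod 17). Nonzero ⇒ E is nonsingular.
For each x ∈ F_17, compute rhs = x³ + 6·x + 16 mod 17, then count y ∈ F_17 with y² ≡ rhs.
  x = 0: rhs = 16, matching y values: 4, 13 (2 points).
  x = 1: rhs = 6, matching y values: none (0 points).
  x = 2: rhs = 2, matching y values: 6, 11 (2 points).
  x = 3: rhs = 10, matching y values: none (0 points).
  x = 4: rhs = 2, matching y values: 6, 11 (2 points).
  x = 5: rhs = 1, matching y values: 1, 16 (2 points).
  x = 6: rhs = 13, matching y values: 8, 9 (2 points).
  x = 7: rhs = 10, matching y values: none (0 points).
  x = 8: rhs = 15, matching y values: 7, 10 (2 points).
  x = 9: rhs = 0, matching y values: 0 (1 points).
  x = 10: rhs = 5, matching y values: none (0 points).
  x = 11: rhs = 2, matching y values: 6, 11 (2 points).
  x = 12: rhs = 14, matching y values: none (0 points).
  x = 13: rhs = 13, matching y values: 8, 9 (2 points).
  x = 14: rhs = 5, matching y values: none (0 points).
  x = 15: rhs = 13, matching y values: 8, 9 (2 points).
  x = 16: rhs = 9, matching y values: 3, 14 (2 points).
Total affine count: 21.
Full point count |E(F_17)| = 21 + 1 = 22.
Hasse bound: |22 − (17+1)| = |4| = 4 ≤ 2√17 ≈ 8.2462 ✓.


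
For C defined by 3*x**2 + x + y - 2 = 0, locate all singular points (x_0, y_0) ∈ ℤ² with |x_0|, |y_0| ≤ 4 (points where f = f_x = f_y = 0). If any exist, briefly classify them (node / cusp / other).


No singular points in the scanned grid; C is smooth there.

Compute partial derivatives:
  f_x = 6*x + 1.
  f_y = 1.
f_y = 1 is a nonzero constant, so f_y never vanishes: no point (x, y) can satisfy f = f_x = f_y = 0. In particular no (x, y) ∈ {−4, ..., 4}² is singular; the curve is smooth.


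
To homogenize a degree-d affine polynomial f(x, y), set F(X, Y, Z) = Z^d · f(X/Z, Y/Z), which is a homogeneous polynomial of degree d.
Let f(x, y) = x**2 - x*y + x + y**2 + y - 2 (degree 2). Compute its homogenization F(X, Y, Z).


F(X, Y, Z) = X**2 - X*Y + X*Z + Y**2 + Y*Z - 2*Z**2

deg(f) = 2.
Substitute x = X/Z, y = Y/Z into f, then multiply by Z^2.
  monomial 1·x^2·y^0 ↦ 1·X^2·Y^0·Z^0.
  monomial -1·x^1·y^1 ↦ -1·X^1·Y^1·Z^0.
  monomial 1·x^1·y^0 ↦ 1·X^1·Y^0·Z^1.
  monomial 1·x^0·y^2 ↦ 1·X^0·Y^2·Z^0.
  monomial 1·x^0·y^1 ↦ 1·X^0·Y^1·Z^1.
  monomial -2·x^0·y^0 ↦ -2·X^0·Y^0·Z^2.
Collecting: F(X, Y, Z) = X**2 - X*Y + X*Z + Y**2 + Y*Z - 2*Z**2.


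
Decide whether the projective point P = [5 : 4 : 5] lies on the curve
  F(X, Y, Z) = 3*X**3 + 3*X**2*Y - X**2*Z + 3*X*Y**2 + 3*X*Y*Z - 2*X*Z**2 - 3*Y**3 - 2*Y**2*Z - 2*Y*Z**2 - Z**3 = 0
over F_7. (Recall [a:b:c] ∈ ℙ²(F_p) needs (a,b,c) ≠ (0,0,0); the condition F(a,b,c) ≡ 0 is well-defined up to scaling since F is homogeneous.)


F(5,4,5) ≡ 2 (mod 7); P is NOT on the curve.

Evaluate F(5, 4, 5) term-by-term (mod 7).
  3*X**3 ↦ 3·125·1·1 = 375
  3*X**2*Y ↦ 3·25·4·1 = 300
  -X**2*Z ↦ -1·25·1·5 = -125
  3*X*Y**2 ↦ 3·5·16·1 = 240
  3*X*Y*Z ↦ 3·5·4·5 = 300
  -2*X*Z**2 ↦ -2·5·1·25 = -250
  -3*Y**3 ↦ -3·1·64·1 = -192
  -2*Y**2*Z ↦ -2·1·16·5 = -160
  -2*Y*Z**2 ↦ -2·1·4·25 = -200
  -Z**3 ↦ -1·1·1·125 = -125
Sum: F(5, 4, 5) = (375) + (300) + (-125) + (240) + (300) + (-250) + (-192) + (-160) + (-200) + (-125) = 163.
Reducing mod 7: 163 ≡ 2 (mod 7).
Since F(a, b, c) ≡ 2 ≠ 0 (mod 7), P does NOT lie on the curve.


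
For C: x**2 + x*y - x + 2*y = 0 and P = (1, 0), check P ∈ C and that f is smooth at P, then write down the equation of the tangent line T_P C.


Tangent line at P: x + 3*y - 1 = 0.

Step 1: f(1, 0) = 0, so P lies on C.
Step 2: partial derivatives
  f_x(x, y) = 2*x + y - 1, f_y(x, y) = x + 2.
  f_x(P) = 1, f_y(P) = 3 (gradient nonzero, so P is smooth).
Step 3: tangent line at P: 1·(x − 1) + 3·(y − 0) = 0.
Expanding: x + 3*y - 1 = 0.


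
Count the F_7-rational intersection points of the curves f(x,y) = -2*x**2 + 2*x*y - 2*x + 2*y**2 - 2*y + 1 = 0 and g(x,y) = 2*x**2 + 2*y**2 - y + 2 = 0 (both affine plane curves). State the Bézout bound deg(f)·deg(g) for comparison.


Common zeros: {(3, 3), (6, 6)}; count = 2; Bézout bound = 4.

deg(f) = 2, deg(g) = 2, so Bézout bound = 4.
Scan x ∈ F_7. For each x, list the y ∈ F_7 with f(x, y) ≡ 0 and those with g(x, y) ≡ 0 (mod 7); the common zeros in that column are the intersection.
  x = 0: f ≡ 0 at y ∈ ∅; g ≡ 0 at y ∈ ∅; common: ∅.
  x = 1: f ≡ 0 at y ∈ ∅; g ≡ 0 at y ∈ {5, 6}; common: ∅.
  x = 2: f ≡ 0 at y ∈ {1, 5}; g ≡ 0 at y ∈ ∅; common: ∅.
  x = 3: f ≡ 0 at y ∈ {2, 3}; g ≡ 0 at y ∈ {1, 3}; common: {3}.
  x = 4: f ≡ 0 at y ∈ ∅; g ≡ 0 at y ∈ {1, 3}; common: ∅.
  x = 5: f ≡ 0 at y ∈ {1, 2}; g ≡ 0 at y ∈ ∅; common: ∅.
  x = 6: f ≡ 0 at y ∈ {3, 6}; g ≡ 0 at y ∈ {5, 6}; common: {6}.
Collecting: common zeros = {(3, 3), (6, 6)}, so the count is 2.
Comparison with the Bézout bound: 2 ≤ 4 = deg(f)·deg(g), as expected for curves with no common component (the affine F_7-count falls short of the bound because intersections may lie at infinity, over extension fields, or carry multiplicity).


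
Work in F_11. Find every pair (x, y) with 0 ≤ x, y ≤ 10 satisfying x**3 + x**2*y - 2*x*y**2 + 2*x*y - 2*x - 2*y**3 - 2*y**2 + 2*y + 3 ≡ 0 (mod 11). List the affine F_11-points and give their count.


Affine F_11-points: {(0, 8), (3, 5), (3, 6), (3, 7), (4, 2), (4, 7), (4, 8), (6, 4), (6, 5), (6, 6), (7, 6), (7, 9), (7, 10), (8, 1), (8, 5), (8, 7), (10, 8)}; count = 17.

For each of the 121 pairs (x, y) ∈ F_11², evaluate f(x, y) mod 11. Record the zeros.
  x = 0: [0↦3, 1↦1, 2↦5, 3↦3, 4↦5, 5↦10, 6↦6, 7↦3, 8↦0, 9↦7, 10↦1]  zeros at y ∈ {8}
  x = 1: [0↦2, 1↦1, 2↦2, 3↦4, 4↦6, 5↦7, 6↦6, 7↦2, 8↦5, 9↦3, 10↦6]  zeros at y ∈ ∅
  x = 2: [0↦7, 1↦9, 2↦9, 3↦6, 4↦10, 5↦9, 6↦2, 7↦10, 8↦10, 9↦1, 10↦4]  zeros at y ∈ ∅
  x = 3: [0↦2, 1↦9, 2↦10, 3↦4, 4↦1, 5↦0, 6↦0, 7↦0, 8↦10, 9↦7, 10↦1]  zeros at y ∈ {5, 6, 7}
  x = 4: [0↦4, 1↦7, 2↦0, 3↦4, 4↦7, 5↦8, 6↦6, 7↦0, 8↦0, 9↦5, 10↦3]  zeros at y ∈ {2, 7, 8}
  x = 5: [0↦8, 1↦9, 2↦7, 3↦1, 4↦1, 5↦6, 6↦4, 7↦5, 8↦8, 9↦1, 10↦5]  zeros at y ∈ ∅
  x = 6: [0↦9, 1↦10, 2↦4, 3↦1, 4↦0, 5↦0, 6↦0, 7↦10, 8↦7, 9↦1, 10↦2]  zeros at y ∈ {4, 5, 6}
  x = 7: [0↦2, 1↦5, 2↦8, 3↦10, 4↦10, 5↦7, 6↦0, 7↦10, 8↦3, 9↦0, 10↦0]  zeros at y ∈ {6, 9, 10}
  x = 8: [0↦4, 1↦0, 2↦3, 3↦1, 4↦4, 5↦0, 6↦10, 7↦0, 8↦2, 9↦4, 10↦5]  zeros at y ∈ {1, 5, 7}
  x = 9: [0↦10, 1↦1, 2↦6, 3↦2, 4↦10, 5↦7, 6↦3, 7↦8, 8↦10, 9↦8, 10↦1]  zeros at y ∈ ∅
  x = 10: [0↦4, 1↦3, 2↦1, 3↦8, 4↦1, 5↦1, 6↦7, 7↦7, 8↦0, 9↦7, 10↦5]  zeros at y ∈ {8}
Collecting zeros: affine points = {(0, 8), (3, 5), (3, 6), (3, 7), (4, 2), (4, 7), (4, 8), (6, 4), (6, 5), (6, 6), (7, 6), (7, 9), (7, 10), (8, 1), (8, 5), (8, 7), (10, 8)}.
Total count |C(F_11)_aff| = 17.


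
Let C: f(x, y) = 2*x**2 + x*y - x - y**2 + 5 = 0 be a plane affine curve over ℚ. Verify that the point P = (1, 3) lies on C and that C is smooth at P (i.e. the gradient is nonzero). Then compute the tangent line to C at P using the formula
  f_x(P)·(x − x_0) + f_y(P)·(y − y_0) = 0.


Tangent line at P: 6*x - 5*y + 9 = 0.

Step 1: f(1, 3) = 0, so P lies on C.
Step 2: partial derivatives
  f_x(x, y) = 4*x + y - 1, f_y(x, y) = x - 2*y.
  f_x(P) = 6, f_y(P) = -5 (gradient nonzero, so P is smooth).
Step 3: tangent line at P: 6·(x − 1) + -5·(y − 3) = 0.
Expanding: 6*x - 5*y + 9 = 0.


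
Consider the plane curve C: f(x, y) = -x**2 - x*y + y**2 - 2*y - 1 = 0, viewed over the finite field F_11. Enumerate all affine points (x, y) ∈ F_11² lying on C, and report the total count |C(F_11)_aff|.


Affine F_11-points: {(2, 5), (2, 10), (4, 1), (4, 5), (6, 1), (6, 7), (9, 4), (9, 7), (10, 2), (10, 10)}; count = 10.

For each of the 121 pairs (x, y) ∈ F_11², evaluate f(x, y) mod 11. Record the zeros.
  x = 0: [0↦10, 1↦9, 2↦10, 3↦2, 4↦7, 5↦3, 6↦1, 7↦1, 8↦3, 9↦7, 10↦2]  zeros at y ∈ ∅
  x = 1: [0↦9, 1↦7, 2↦7, 3↦9, 4↦2, 5↦8, 6↦5, 7↦4, 8↦5, 9↦8, 10↦2]  zeros at y ∈ ∅
  x = 2: [0↦6, 1↦3, 2↦2, 3↦3, 4↦6, 5↦0, 6↦7, 7↦5, 8↦5, 9↦7, 10↦0]  zeros at y ∈ {5, 10}
  x = 3: [0↦1, 1↦8, 2↦6, 3↦6, 4↦8, 5↦1, 6↦7, 7↦4, 8↦3, 9↦4, 10↦7]  zeros at y ∈ ∅
  x = 4: [0↦5, 1↦0, 2↦8, 3↦7, 4↦8, 5↦0, 6↦5, 7↦1, 8↦10, 9↦10, 10↦1]  zeros at y ∈ {1, 5}
  x = 5: [0↦7, 1↦1, 2↦8, 3↦6, 4↦6, 5↦8, 6↦1, 7↦7, 8↦4, 9↦3, 10↦4]  zeros at y ∈ ∅
  x = 6: [0↦7, 1↦0, 2↦6, 3↦3, 4↦2, 5↦3, 6↦6, 7↦0, 8↦7, 9↦5, 10↦5]  zeros at y ∈ {1, 7}
  x = 7: [0↦5, 1↦8, 2↦2, 3↦9, 4↦7, 5↦7, 6↦9, 7↦2, 8↦8, 9↦5, 10↦4]  zeros at y ∈ ∅
  x = 8: [0↦1, 1↦3, 2↦7, 3↦2, 4↦10, 5↦9, 6↦10, 7↦2, 8↦7, 9↦3, 10↦1]  zeros at y ∈ ∅
  x = 9: [0↦6, 1↦7, 2↦10, 3↦4, 4↦0, 5↦9, 6↦9, 7↦0, 8↦4, 9↦10, 10↦7]  zeros at y ∈ {4, 7}
  x = 10: [0↦9, 1↦9, 2↦0, 3↦4, 4↦10, 5↦7, 6↦6, 7↦7, 8↦10, 9↦4, 10↦0]  zeros at y ∈ {2, 10}
Collecting zeros: affine points = {(2, 5), (2, 10), (4, 1), (4, 5), (6, 1), (6, 7), (9, 4), (9, 7), (10, 2), (10, 10)}.
Total count |C(F_11)_aff| = 10.


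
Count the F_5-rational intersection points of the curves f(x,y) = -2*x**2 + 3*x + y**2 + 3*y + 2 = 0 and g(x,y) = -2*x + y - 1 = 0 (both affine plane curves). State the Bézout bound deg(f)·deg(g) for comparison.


Common zeros: {(2, 0), (4, 4)}; count = 2; Bézout bound = 2.

deg(f) = 2, deg(g) = 1, so Bézout bound = 2.
Scan x ∈ F_5. For each x, list the y ∈ F_5 with f(x, y) ≡ 0 and those with g(x, y) ≡ 0 (mod 5); the common zeros in that column are the intersection.
  x = 0: f ≡ 0 at y ∈ {3, 4}; g ≡ 0 at y ∈ {1}; common: ∅.
  x = 1: f ≡ 0 at y ∈ ∅; g ≡ 0 at y ∈ {3}; common: ∅.
  x = 2: f ≡ 0 at y ∈ {0, 2}; g ≡ 0 at y ∈ {0}; common: {0}.
  x = 3: f ≡ 0 at y ∈ ∅; g ≡ 0 at y ∈ {2}; common: ∅.
  x = 4: f ≡ 0 at y ∈ {3, 4}; g ≡ 0 at y ∈ {4}; common: {4}.
Collecting: common zeros = {(2, 0), (4, 4)}, so the count is 2.
Comparison with the Bézout bound: 2 ≤ 2 = deg(f)·deg(g), as expected for curves with no common component (the bound is attained).


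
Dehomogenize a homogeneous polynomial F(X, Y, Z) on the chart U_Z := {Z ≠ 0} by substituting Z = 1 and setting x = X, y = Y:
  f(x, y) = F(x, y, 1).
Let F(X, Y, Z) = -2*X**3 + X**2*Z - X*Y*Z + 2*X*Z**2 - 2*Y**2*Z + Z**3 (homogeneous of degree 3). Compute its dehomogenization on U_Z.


f(x, y) = -2*x**3 + x**2 - x*y + 2*x - 2*y**2 + 1

On U_Z we set Z = 1. Each monomial c·X^i·Y^j·Z^k in F becomes c·x^i·y^j·1^k = c·x^i·y^j.
Substituting Z = 1: F(X, Y, 1) = -2*x**3 + x**2 - x*y + 2*x - 2*y**2 + 1.
Note: deg(f) ≤ deg(F) = 3; strict inequality happens when F is divisible by Z (lost terms).


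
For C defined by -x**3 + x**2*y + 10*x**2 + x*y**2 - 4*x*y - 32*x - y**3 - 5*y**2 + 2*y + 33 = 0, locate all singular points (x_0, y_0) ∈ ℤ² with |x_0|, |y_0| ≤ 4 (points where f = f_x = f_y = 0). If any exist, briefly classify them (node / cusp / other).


Singular points: {(3, -1)}; classification: cusp.

Compute partial derivatives:
  f_x = -3*x**2 + 2*x*y + 20*x + y**2 - 4*y - 32.
  f_y = x**2 + 2*x*y - 4*x - 3*y**2 - 10*y + 2.
Scan x_0 ∈ {−4, ..., 4}. For each x_0, f_y(x_0, y) is a polynomial in y; find its integer roots y ∈ {−4, ..., 4}, then test f_x and f at those candidates.
  x = -4: f_y(-4, y) = -3*y**2 - 18*y + 34; no integer root y with |y| ≤ 4.
  x = -3: f_y(-3, y) = -3*y**2 - 16*y + 23; no integer root y with |y| ≤ 4.
  x = -2: f_y(-2, y) = -3*y**2 - 14*y + 14; no integer root y with |y| ≤ 4.
  x = -1: f_y(-1, y) = -3*y**2 - 12*y + 7; no integer root y with |y| ≤ 4.
  x = 0: f_y(0, y) = -3*y**2 - 10*y + 2; no integer root y with |y| ≤ 4.
  x = 1: f_y(1, y) = -3*y**2 - 8*y - 1; no integer root y with |y| ≤ 4.
  x = 2: f_y(2, y) = -3*y**2 - 6*y - 2; no integer root y with |y| ≤ 4.
  x = 3: f_y(3, y) = -3*y**2 - 4*y - 1; vanishes at y ∈ {-1}. (3, -1): f_x = 0, f = 0 — SINGULAR.
  x = 4: f_y(4, y) = -3*y**2 - 2*y + 2; no integer root y with |y| ≤ 4.
Only singular point on the grid: (3, -1).
Classify: substitute x = 3 + u, y = -1 + v and expand: f = -u**3 + u**2*v + u*v**2 - v**3 + v**2.
No constant or linear terms (consistent with a singular point). Quadratic part: v**2. Cubic part: -u**3 + u**2*v + u*v**2 - v**3.
The quadratic part v**2 is a perfect square, so there is a single (double) tangent line v = 0, i.e. y = -1. Restricting the cubic part to that line (v = 0) leaves -u**3 ≠ 0, so f is not divisible by v and the branch is v² ≈ u**3 to lowest order — this is a cusp.
Classification: cusp.


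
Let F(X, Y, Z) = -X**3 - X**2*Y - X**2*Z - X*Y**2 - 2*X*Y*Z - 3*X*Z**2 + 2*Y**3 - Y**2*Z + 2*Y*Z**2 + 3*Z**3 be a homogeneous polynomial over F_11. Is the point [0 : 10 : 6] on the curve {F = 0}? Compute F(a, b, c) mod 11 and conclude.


F(0,10,6) ≡ 7 (mod 11); P is NOT on the curve.

Evaluate F(0, 10, 6) term-by-term (mod 11).
  -X**3 ↦ -1·0·1·1 = 0
  -X**2*Y ↦ -1·0·10·1 = 0
  -X**2*Z ↦ -1·0·1·6 = 0
  -X*Y**2 ↦ -1·0·100·1 = 0
  -2*X*Y*Z ↦ -2·0·10·6 = 0
  -3*X*Z**2 ↦ -3·0·1·36 = 0
  2*Y**3 ↦ 2·1·1000·1 = 2000
  -Y**2*Z ↦ -1·1·100·6 = -600
  2*Y*Z**2 ↦ 2·1·10·36 = 720
  3*Z**3 ↦ 3·1·1·216 = 648
Sum: F(0, 10, 6) = (0) + (0) + (0) + (0) + (0) + (0) + (2000) + (-600) + (720) + (648) = 2768.
Reducing mod 11: 2768 ≡ 7 (mod 11).
Since F(a, b, c) ≡ 7 ≠ 0 (mod 11), P does NOT lie on the curve.


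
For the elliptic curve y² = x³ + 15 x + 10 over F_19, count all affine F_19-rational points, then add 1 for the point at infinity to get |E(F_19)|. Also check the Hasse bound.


Affine points = {(1, 8), (1, 11), (3, 5), (3, 14), (4, 1), (4, 18), (5, 1), (5, 18), (9, 0), (10, 1), (10, 18), (11, 9), (11, 10), (14, 0), (15, 0)}; affine count = 15; |E(F_19)| = 16.

Discriminant check: Δ ∝ 4a³ + 27b² = 4·15³ + 27·10² = 4·3375 + 27·100 ≡ 12 (mod 19). Nonzero ⇒ E is nonsingular.
For each x ∈ F_19, compute rhs = x³ + 15·x + 10 mod 19, then count y ∈ F_19 with y² ≡ rhs.
  x = 0: rhs = 10, matching y values: none (0 points).
  x = 1: rhs = 7, matching y values: 8, 11 (2 points).
  x = 2: rhs = 10, matching y values: none (0 points).
  x = 3: rhs = 6, matching y values: 5, 14 (2 points).
  x = 4: rhs = 1, matching y values: 1, 18 (2 points).
  x = 5: rhs = 1, matching y values: 1, 18 (2 points).
  x = 6: rhs = 12, matching y values: none (0 points).
  x = 7: rhs = 2, matching y values: none (0 points).
  x = 8: rhs = 15, matching y values: none (0 points).
  x = 9: rhs = 0, matching y values: 0 (1 points).
  x = 10: rhs = 1, matching y values: 1, 18 (2 points).
  x = 11: rhs = 5, matching y values: 9, 10 (2 points).
  x = 12: rhs = 18, matching y values: none (0 points).
  x = 13: rhs = 8, matching y values: none (0 points).
  x = 14: rhs = 0, matching y values: 0 (1 points).
  x = 15: rhs = 0, matching y values: 0 (1 points).
  x = 16: rhs = 14, matching y values: none (0 points).
  x = 17: rhs = 10, matching y values: none (0 points).
  x = 18: rhs = 13, matching y values: none (0 points).
Total affine count: 15.
Full point count |E(F_19)| = 15 + 1 = 16.
Hasse bound: |16 − (19+1)| = |-4| = 4 ≤ 2√19 ≈ 8.7178 ✓.


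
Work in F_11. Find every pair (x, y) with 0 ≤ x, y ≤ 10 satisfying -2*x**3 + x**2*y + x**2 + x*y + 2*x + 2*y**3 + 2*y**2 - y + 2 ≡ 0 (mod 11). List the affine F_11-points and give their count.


Affine F_11-points: {(0, 5), (1, 5), (2, 5), (2, 6), (2, 10), (3, 1), (4, 10), (5, 10), (6, 3), (9, 2), (9, 6)}; count = 11.

For each of the 121 pairs (x, y) ∈ F_11², evaluate f(x, y) mod 11. Record the zeros.
  x = 0: [0↦2, 1↦5, 2↦2, 3↦5, 4↦4, 5↦0, 6↦5, 7↦9, 8↦2, 9↦7, 10↦3]  zeros at y ∈ {5}
  x = 1: [0↦3, 1↦8, 2↦7, 3↦1, 4↦2, 5↦0, 6↦7, 7↦2, 8↦8, 9↦4, 10↦2]  zeros at y ∈ {5}
  x = 2: [0↦5, 1↦3, 2↦6, 3↦4, 4↦9, 5↦0, 6↦0, 7↦10, 8↦9, 9↦9, 10↦0]  zeros at y ∈ {5, 6, 10}
  x = 3: [0↦7, 1↦0, 2↦9, 3↦2, 4↦2, 5↦10, 6↦5, 7↦10, 8↦4, 9↦10, 10↦7]  zeros at y ∈ {1}
  x = 4: [0↦8, 1↦9, 2↦4, 3↦5, 4↦2, 5↦7, 6↦10, 7↦1, 8↦3, 9↦6, 10↦0]  zeros at y ∈ {10}
  x = 5: [0↦7, 1↦7, 2↦1, 3↦1, 4↦8, 5↦1, 6↦3, 7↦4, 8↦5, 9↦7, 10↦0]  zeros at y ∈ {10}
  x = 6: [0↦3, 1↦4, 2↦10, 3↦0, 4↦8, 5↦2, 6↦5, 7↦7, 8↦9, 9↦1, 10↦6]  zeros at y ∈ {3}
  x = 7: [0↦6, 1↦10, 2↦8, 3↦1, 4↦1, 5↦9, 6↦4, 7↦9, 8↦3, 9↦9, 10↦6]  zeros at y ∈ ∅
  x = 8: [0↦4, 1↦2, 2↦5, 3↦3, 4↦8, 5↦10, 6↦10, 7↦9, 8↦8, 9↦8, 10↦10]  zeros at y ∈ ∅
  x = 9: [0↦7, 1↦1, 2↦0, 3↦5, 4↦6, 5↦4, 6↦0, 7↦6, 8↦1, 9↦8, 10↦6]  zeros at y ∈ {2, 6}
  x = 10: [0↦3, 1↦6, 2↦3, 3↦6, 4↦5, 5↦1, 6↦6, 7↦10, 8↦3, 9↦8, 10↦4]  zeros at y ∈ ∅
Collecting zeros: affine points = {(0, 5), (1, 5), (2, 5), (2, 6), (2, 10), (3, 1), (4, 10), (5, 10), (6, 3), (9, 2), (9, 6)}.
Total count |C(F_11)_aff| = 11.


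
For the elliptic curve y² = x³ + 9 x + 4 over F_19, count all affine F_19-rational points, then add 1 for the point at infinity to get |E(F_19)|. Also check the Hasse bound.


Affine points = {(0, 2), (0, 17), (2, 7), (2, 12), (3, 1), (3, 18), (4, 3), (4, 16), (7, 7), (7, 12), (9, 4), (9, 15), (10, 7), (10, 12), (11, 3), (11, 16), (12, 4), (12, 15), (13, 0), (14, 9), (14, 10), (16, 8), (16, 11), (17, 4), (17, 15)}; affine count = 25; |E(F_19)| = 26.

Discriminant check: Δ ∝ 4a³ + 27b² = 4·9³ + 27·4² = 4·729 + 27·16 ≡ 4 (mod 19). Nonzero ⇒ E is nonsingular.
For each x ∈ F_19, compute rhs = x³ + 9·x + 4 mod 19, then count y ∈ F_19 with y² ≡ rhs.
  x = 0: rhs = 4, matching y values: 2, 17 (2 points).
  x = 1: rhs = 14, matching y values: none (0 points).
  x = 2: rhs = 11, matching y values: 7, 12 (2 points).
  x = 3: rhs = 1, matching y values: 1, 18 (2 points).
  x = 4: rhs = 9, matching y values: 3, 16 (2 points).
  x = 5: rhs = 3, matching y values: none (0 points).
  x = 6: rhs = 8, matching y values: none (0 points).
  x = 7: rhs = 11, matching y values: 7, 12 (2 points).
  x = 8: rhs = 18, matching y values: none (0 points).
  x = 9: rhs = 16, matching y values: 4, 15 (2 points).
  x = 10: rhs = 11, matching y values: 7, 12 (2 points).
  x = 11: rhs = 9, matching y values: 3, 16 (2 points).
  x = 12: rhs = 16, matching y values: 4, 15 (2 points).
  x = 13: rhs = 0, matching y values: 0 (1 points).
  x = 14: rhs = 5, matching y values: 9, 10 (2 points).
  x = 15: rhs = 18, matching y values: none (0 points).
  x = 16: rhs = 7, matching y values: 8, 11 (2 points).
  x = 17: rhs = 16, matching y values: 4, 15 (2 points).
  x = 18: rhs = 13, matching y values: none (0 points).
Total affine count: 25.
Full point count |E(F_19)| = 25 + 1 = 26.
Hasse bound: |26 − (19+1)| = |6| = 6 ≤ 2√19 ≈ 8.7178 ✓.


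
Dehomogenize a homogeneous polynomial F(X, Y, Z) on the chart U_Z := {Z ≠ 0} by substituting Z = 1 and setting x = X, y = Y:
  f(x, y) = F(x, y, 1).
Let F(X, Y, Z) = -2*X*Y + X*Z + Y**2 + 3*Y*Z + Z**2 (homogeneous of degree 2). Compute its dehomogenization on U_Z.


f(x, y) = -2*x*y + x + y**2 + 3*y + 1

On U_Z we set Z = 1. Each monomial c·X^i·Y^j·Z^k in F becomes c·x^i·y^j·1^k = c·x^i·y^j.
Substituting Z = 1: F(X, Y, 1) = -2*x*y + x + y**2 + 3*y + 1.
Note: deg(f) ≤ deg(F) = 2; strict inequality happens when F is divisible by Z (lost terms).


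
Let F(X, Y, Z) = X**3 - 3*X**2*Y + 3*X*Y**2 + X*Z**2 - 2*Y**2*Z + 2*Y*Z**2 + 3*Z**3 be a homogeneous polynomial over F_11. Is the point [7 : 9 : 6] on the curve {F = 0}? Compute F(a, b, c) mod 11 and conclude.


F(7,9,6) ≡ 10 (mod 11); P is NOT on the curve.

Evaluate F(7, 9, 6) term-by-term (mod 11).
  X**3 ↦ 1·343·1·1 = 343
  -3*X**2*Y ↦ -3·49·9·1 = -1323
  3*X*Y**2 ↦ 3·7·81·1 = 1701
  X*Z**2 ↦ 1·7·1·36 = 252
  -2*Y**2*Z ↦ -2·1·81·6 = -972
  2*Y*Z**2 ↦ 2·1·9·36 = 648
  3*Z**3 ↦ 3·1·1·216 = 648
Sum: F(7, 9, 6) = (343) + (-1323) + (1701) + (252) + (-972) + (648) + (648) = 1297.
Reducing mod 11: 1297 ≡ 10 (mod 11).
Since F(a, b, c) ≡ 10 ≠ 0 (mod 11), P does NOT lie on the curve.


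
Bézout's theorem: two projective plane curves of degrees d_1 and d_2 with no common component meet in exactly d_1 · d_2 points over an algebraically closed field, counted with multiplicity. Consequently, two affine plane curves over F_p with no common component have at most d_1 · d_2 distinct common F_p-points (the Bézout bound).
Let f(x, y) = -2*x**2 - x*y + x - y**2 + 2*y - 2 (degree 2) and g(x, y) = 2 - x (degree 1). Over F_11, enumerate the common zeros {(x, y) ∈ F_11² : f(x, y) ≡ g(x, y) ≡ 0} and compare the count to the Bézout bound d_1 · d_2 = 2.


Common zeros: {(2, 5), (2, 6)}; count = 2; Bézout bound = 2.

deg(f) = 2, deg(g) = 1, so Bézout bound = 2.
Scan x ∈ F_11. For each x, list the y ∈ F_11 with f(x, y) ≡ 0 and those with g(x, y) ≡ 0 (mod 11); the common zeros in that column are the intersection.
  x = 0: f ≡ 0 at y ∈ ∅; g ≡ 0 at y ∈ ∅; common: ∅.
  x = 1: f ≡ 0 at y ∈ {6}; g ≡ 0 at y ∈ ∅; common: ∅.
  x = 2: f ≡ 0 at y ∈ {5, 6}; g ≡ 0 at y ∈ {0, 1, 2, 3, 4, 5, 6, 7, 8, 9, 10}; common: {5, 6}.
  x = 3: f ≡ 0 at y ∈ ∅; g ≡ 0 at y ∈ ∅; common: ∅.
  x = 4: f ≡ 0 at y ∈ {1, 8}; g ≡ 0 at y ∈ ∅; common: ∅.
  x = 5: f ≡ 0 at y ∈ ∅; g ≡ 0 at y ∈ ∅; common: ∅.
  x = 6: f ≡ 0 at y ∈ ∅; g ≡ 0 at y ∈ ∅; common: ∅.
  x = 7: f ≡ 0 at y ∈ {1, 5}; g ≡ 0 at y ∈ ∅; common: ∅.
  x = 8: f ≡ 0 at y ∈ ∅; g ≡ 0 at y ∈ ∅; common: ∅.
  x = 9: f ≡ 0 at y ∈ {7, 8}; g ≡ 0 at y ∈ ∅; common: ∅.
  x = 10: f ≡ 0 at y ∈ {7}; g ≡ 0 at y ∈ ∅; common: ∅.
Collecting: common zeros = {(2, 5), (2, 6)}, so the count is 2.
Comparison with the Bézout bound: 2 ≤ 2 = deg(f)·deg(g), as expected for curves with no common component (the bound is attained).


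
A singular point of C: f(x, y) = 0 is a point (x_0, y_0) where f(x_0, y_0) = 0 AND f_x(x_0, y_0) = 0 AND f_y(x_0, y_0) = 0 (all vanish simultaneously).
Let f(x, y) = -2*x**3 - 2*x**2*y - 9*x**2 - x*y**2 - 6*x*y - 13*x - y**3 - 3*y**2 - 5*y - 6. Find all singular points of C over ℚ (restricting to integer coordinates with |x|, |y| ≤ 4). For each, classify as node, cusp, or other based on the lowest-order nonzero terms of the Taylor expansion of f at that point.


Singular points: {(-1, -1)}; classification: node.

Compute partial derivatives:
  f_x = -6*x**2 - 4*x*y - 18*x - y**2 - 6*y - 13.
  f_y = -2*x**2 - 2*x*y - 6*x - 3*y**2 - 6*y - 5.
Scan x_0 ∈ {−4, ..., 4}. For each x_0, f_y(x_0, y) is a polynomial in y; find its integer roots y ∈ {−4, ..., 4}, then test f_x and f at those candidates.
  x = -4: f_y(-4, y) = -3*y**2 + 2*y - 13; no integer root y with |y| ≤ 4.
  x = -3: f_y(-3, y) = -3*y**2 - 5; no integer root y with |y| ≤ 4.
  x = -2: f_y(-2, y) = -3*y**2 - 2*y - 1; no integer root y with |y| ≤ 4.
  x = -1: f_y(-1, y) = -3*y**2 - 4*y - 1; vanishes at y ∈ {-1}. (-1, -1): f_x = 0, f = 0 — SINGULAR.
  x = 0: f_y(0, y) = -3*y**2 - 6*y - 5; no integer root y with |y| ≤ 4.
  x = 1: f_y(1, y) = -3*y**2 - 8*y - 13; no integer root y with |y| ≤ 4.
  x = 2: f_y(2, y) = -3*y**2 - 10*y - 25; no integer root y with |y| ≤ 4.
  x = 3: f_y(3, y) = -3*y**2 - 12*y - 41; no integer root y with |y| ≤ 4.
  x = 4: f_y(4, y) = -3*y**2 - 14*y - 61; no integer root y with |y| ≤ 4.
Only singular point on the grid: (-1, -1).
Classify: substitute x = -1 + u, y = -1 + v and expand: f = -2*u**3 - 2*u**2*v - u**2 - u*v**2 - v**3 + v**2.
No constant or linear terms (consistent with a singular point). Quadratic part: -u**2 + v**2. Cubic part: -2*u**3 - 2*u**2*v - u*v**2 - v**3.
The quadratic part v**2 - u**2 = (v − u)(v + u) splits into two distinct linear factors, so there are two distinct tangent lines y − -1 = ±(x − -1) — this is a node (ordinary double point).
Classification: node.


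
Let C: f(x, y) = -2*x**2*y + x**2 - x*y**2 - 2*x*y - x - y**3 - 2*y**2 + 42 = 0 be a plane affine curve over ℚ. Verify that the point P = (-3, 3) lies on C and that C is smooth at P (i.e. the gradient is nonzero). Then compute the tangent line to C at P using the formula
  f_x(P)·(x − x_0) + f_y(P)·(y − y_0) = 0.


Tangent line at P: 14*x - 33*y + 141 = 0.

Step 1: f(-3, 3) = 0, so P lies on C.
Step 2: partial derivatives
  f_x(x, y) = -4*x*y + 2*x - y**2 - 2*y - 1, f_y(x, y) = -2*x**2 - 2*x*y - 2*x - 3*y**2 - 4*y.
  f_x(P) = 14, f_y(P) = -33 (gradient nonzero, so P is smooth).
Step 3: tangent line at P: 14·(x − -3) + -33·(y − 3) = 0.
Expanding: 14*x - 33*y + 141 = 0.


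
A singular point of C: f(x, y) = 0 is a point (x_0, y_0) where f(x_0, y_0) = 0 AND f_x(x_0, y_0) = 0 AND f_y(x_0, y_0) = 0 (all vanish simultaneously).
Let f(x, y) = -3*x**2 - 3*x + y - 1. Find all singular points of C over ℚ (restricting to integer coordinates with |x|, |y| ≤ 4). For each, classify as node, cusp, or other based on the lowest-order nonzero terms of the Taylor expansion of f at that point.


No singular points in the scanned grid; C is smooth there.

Compute partial derivatives:
  f_x = -6*x - 3.
  f_y = 1.
f_y = 1 is a nonzero constant, so f_y never vanishes: no point (x, y) can satisfy f = f_x = f_y = 0. In particular no (x, y) ∈ {−4, ..., 4}² is singular; the curve is smooth.


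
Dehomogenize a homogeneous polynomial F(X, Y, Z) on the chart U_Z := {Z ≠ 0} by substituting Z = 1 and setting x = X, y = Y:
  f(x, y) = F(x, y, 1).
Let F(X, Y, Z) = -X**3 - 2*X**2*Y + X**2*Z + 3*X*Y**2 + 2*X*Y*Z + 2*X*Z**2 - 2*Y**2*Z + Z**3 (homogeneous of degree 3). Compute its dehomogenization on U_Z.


f(x, y) = -x**3 - 2*x**2*y + x**2 + 3*x*y**2 + 2*x*y + 2*x - 2*y**2 + 1

On U_Z we set Z = 1. Each monomial c·X^i·Y^j·Z^k in F becomes c·x^i·y^j·1^k = c·x^i·y^j.
Substituting Z = 1: F(X, Y, 1) = -x**3 - 2*x**2*y + x**2 + 3*x*y**2 + 2*x*y + 2*x - 2*y**2 + 1.
Note: deg(f) ≤ deg(F) = 3; strict inequality happens when F is divisible by Z (lost terms).


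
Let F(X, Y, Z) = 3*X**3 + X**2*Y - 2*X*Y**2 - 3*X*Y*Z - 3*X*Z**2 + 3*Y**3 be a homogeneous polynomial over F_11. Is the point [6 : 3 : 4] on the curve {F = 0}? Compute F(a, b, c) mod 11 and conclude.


F(6,3,4) ≡ 5 (mod 11); P is NOT on the curve.

Evaluate F(6, 3, 4) term-by-term (mod 11).
  3*X**3 ↦ 3·216·1·1 = 648
  X**2*Y ↦ 1·36·3·1 = 108
  -2*X*Y**2 ↦ -2·6·9·1 = -108
  -3*X*Y*Z ↦ -3·6·3·4 = -216
  -3*X*Z**2 ↦ -3·6·1·16 = -288
  3*Y**3 ↦ 3·1·27·1 = 81
Sum: F(6, 3, 4) = (648) + (108) + (-108) + (-216) + (-288) + (81) = 225.
Reducing mod 11: 225 ≡ 5 (mod 11).
Since F(a, b, c) ≡ 5 ≠ 0 (mod 11), P does NOT lie on the curve.


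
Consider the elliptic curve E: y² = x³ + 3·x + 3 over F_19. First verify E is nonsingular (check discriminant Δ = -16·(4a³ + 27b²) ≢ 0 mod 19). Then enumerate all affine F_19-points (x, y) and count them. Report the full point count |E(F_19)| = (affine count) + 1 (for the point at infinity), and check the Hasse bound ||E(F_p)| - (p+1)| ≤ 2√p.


Affine points = {(1, 8), (1, 11), (2, 6), (2, 13), (3, 1), (3, 18), (6, 3), (6, 16), (7, 5), (7, 14), (8, 8), (8, 11), (10, 8), (10, 11), (12, 0), (13, 4), (13, 15), (16, 9), (16, 10)}; affine count = 19; |E(F_19)| = 20.

Discriminant check: Δ ∝ 4a³ + 27b² = 4·3³ + 27·3² = 4·27 + 27·9 ≡ 9 (mod 19). Nonzero ⇒ E is nonsingular.
For each x ∈ F_19, compute rhs = x³ + 3·x + 3 mod 19, then count y ∈ F_19 with y² ≡ rhs.
  x = 0: rhs = 3, matching y values: none (0 points).
  x = 1: rhs = 7, matching y values: 8, 11 (2 points).
  x = 2: rhs = 17, matching y values: 6, 13 (2 points).
  x = 3: rhs = 1, matching y values: 1, 18 (2 points).
  x = 4: rhs = 3, matching y values: none (0 points).
  x = 5: rhs = 10, matching y values: none (0 points).
  x = 6: rhs = 9, matching y values: 3, 16 (2 points).
  x = 7: rhs = 6, matching y values: 5, 14 (2 points).
  x = 8: rhs = 7, matching y values: 8, 11 (2 points).
  x = 9: rhs = 18, matching y values: none (0 points).
  x = 10: rhs = 7, matching y values: 8, 11 (2 points).
  x = 11: rhs = 18, matching y values: none (0 points).
  x = 12: rhs = 0, matching y values: 0 (1 points).
  x = 13: rhs = 16, matching y values: 4, 15 (2 points).
  x = 14: rhs = 15, matching y values: none (0 points).
  x = 15: rhs = 3, matching y values: none (0 points).
  x = 16: rhs = 5, matching y values: 9, 10 (2 points).
  x = 17: rhs = 8, matching y values: none (0 points).
  x = 18: rhs = 18, matching y values: none (0 points).
Total affine count: 19.
Full point count |E(F_19)| = 19 + 1 = 20.
Hasse bound: |20 − (19+1)| = |0| = 0 ≤ 2√19 ≈ 8.7178 ✓.


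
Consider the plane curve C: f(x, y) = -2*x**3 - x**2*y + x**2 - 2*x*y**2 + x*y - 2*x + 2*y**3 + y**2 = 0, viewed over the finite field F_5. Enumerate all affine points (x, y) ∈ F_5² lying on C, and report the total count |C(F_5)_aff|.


Affine F_5-points: {(0, 0), (0, 2), (2, 3), (3, 1), (3, 3), (4, 0), (4, 3)}; count = 7.

For each of the 25 pairs (x, y) ∈ F_5², evaluate f(x, y) mod 5. Record the zeros.
  x = 0: [0↦0, 1↦3, 2↦0, 3↦3, 4↦4]  zeros at y ∈ {0, 2}
  x = 1: [0↦2, 1↦3, 2↦4, 3↦2, 4↦4]  zeros at y ∈ ∅
  x = 2: [0↦4, 1↦1, 2↦4, 3↦0, 4↦1]  zeros at y ∈ {3}
  x = 3: [0↦4, 1↦0, 2↦3, 3↦0, 4↦3]  zeros at y ∈ {1, 3}
  x = 4: [0↦0, 1↦3, 2↦4, 3↦0, 4↦3]  zeros at y ∈ {0, 3}
Collecting zeros: affine points = {(0, 0), (0, 2), (2, 3), (3, 1), (3, 3), (4, 0), (4, 3)}.
Total count |C(F_5)_aff| = 7.


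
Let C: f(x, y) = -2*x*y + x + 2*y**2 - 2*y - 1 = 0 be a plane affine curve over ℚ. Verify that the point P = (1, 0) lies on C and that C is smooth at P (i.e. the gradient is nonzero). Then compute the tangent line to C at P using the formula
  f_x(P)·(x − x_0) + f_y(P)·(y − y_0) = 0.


Tangent line at P: x - 4*y - 1 = 0.

Step 1: f(1, 0) = 0, so P lies on C.
Step 2: partial derivatives
  f_x(x, y) = 1 - 2*y, f_y(x, y) = -2*x + 4*y - 2.
  f_x(P) = 1, f_y(P) = -4 (gradient nonzero, so P is smooth).
Step 3: tangent line at P: 1·(x − 1) + -4·(y − 0) = 0.
Expanding: x - 4*y - 1 = 0.


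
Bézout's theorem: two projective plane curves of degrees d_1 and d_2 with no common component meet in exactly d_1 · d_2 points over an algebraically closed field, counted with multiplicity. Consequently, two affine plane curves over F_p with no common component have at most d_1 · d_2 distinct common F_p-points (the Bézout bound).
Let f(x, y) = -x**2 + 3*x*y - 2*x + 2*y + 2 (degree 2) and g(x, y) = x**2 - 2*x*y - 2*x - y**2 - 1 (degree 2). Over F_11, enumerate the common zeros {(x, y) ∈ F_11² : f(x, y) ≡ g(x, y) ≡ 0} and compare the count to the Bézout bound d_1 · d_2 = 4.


Common zeros: ∅; count = 0; Bézout bound = 4.

deg(f) = 2, deg(g) = 2, so Bézout bound = 4.
Scan x ∈ F_11. For each x, list the y ∈ F_11 with f(x, y) ≡ 0 and those with g(x, y) ≡ 0 (mod 11); the common zeros in that column are the intersection.
  x = 0: f ≡ 0 at y ∈ {10}; g ≡ 0 at y ∈ ∅; common: ∅.
  x = 1: f ≡ 0 at y ∈ {9}; g ≡ 0 at y ∈ ∅; common: ∅.
  x = 2: f ≡ 0 at y ∈ {9}; g ≡ 0 at y ∈ {3, 4}; common: ∅.
  x = 3: f ≡ 0 at y ∈ ∅; g ≡ 0 at y ∈ {8}; common: ∅.
  x = 4: f ≡ 0 at y ∈ {0}; g ≡ 0 at y ∈ {6, 8}; common: ∅.
  x = 5: f ≡ 0 at y ∈ {0}; g ≡ 0 at y ∈ ∅; common: ∅.
  x = 6: f ≡ 0 at y ∈ {10}; g ≡ 0 at y ∈ {3, 7}; common: ∅.
  x = 7: f ≡ 0 at y ∈ {6}; g ≡ 0 at y ∈ ∅; common: ∅.
  x = 8: f ≡ 0 at y ∈ {3}; g ≡ 0 at y ∈ {2, 4}; common: ∅.
  x = 9: f ≡ 0 at y ∈ {6}; g ≡ 0 at y ∈ {2}; common: ∅.
  x = 10: f ≡ 0 at y ∈ {3}; g ≡ 0 at y ∈ {6, 7}; common: ∅.
Collecting: common zeros = ∅, so the count is 0.
Comparison with the Bézout bound: 0 ≤ 4 = deg(f)·deg(g), as expected for curves with no common component (the affine F_11-count falls short of the bound because intersections may lie at infinity, over extension fields, or carry multiplicity).
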